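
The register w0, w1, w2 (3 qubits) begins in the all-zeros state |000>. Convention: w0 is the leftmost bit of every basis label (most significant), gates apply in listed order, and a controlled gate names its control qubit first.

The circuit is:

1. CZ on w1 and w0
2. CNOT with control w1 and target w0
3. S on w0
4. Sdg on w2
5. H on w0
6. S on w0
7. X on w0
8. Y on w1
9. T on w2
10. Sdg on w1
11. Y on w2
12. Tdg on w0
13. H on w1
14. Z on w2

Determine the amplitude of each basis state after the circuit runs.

The resulting statevector has amplitude 0 on |000>, 1/2 on |001>, 0 on |010>, -1/2 on |011>, 0 on |100>, -exp(I*pi/4)/2 on |101>, 0 on |110>, exp(I*pi/4)/2 on |111>.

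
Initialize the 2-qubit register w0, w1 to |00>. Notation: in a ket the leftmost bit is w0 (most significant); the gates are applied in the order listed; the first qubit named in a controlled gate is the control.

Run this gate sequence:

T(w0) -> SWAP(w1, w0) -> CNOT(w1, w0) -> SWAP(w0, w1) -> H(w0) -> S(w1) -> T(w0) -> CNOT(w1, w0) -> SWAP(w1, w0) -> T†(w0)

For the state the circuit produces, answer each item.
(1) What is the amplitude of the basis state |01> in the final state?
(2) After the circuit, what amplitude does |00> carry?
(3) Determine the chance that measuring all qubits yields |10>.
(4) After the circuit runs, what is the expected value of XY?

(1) The final state's coefficient on |01> equals sqrt(2)*exp(I*pi/4)/2.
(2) The final state's coefficient on |00> equals sqrt(2)/2.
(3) A full measurement returns |10> with probability 0.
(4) The observable XY averages to 0.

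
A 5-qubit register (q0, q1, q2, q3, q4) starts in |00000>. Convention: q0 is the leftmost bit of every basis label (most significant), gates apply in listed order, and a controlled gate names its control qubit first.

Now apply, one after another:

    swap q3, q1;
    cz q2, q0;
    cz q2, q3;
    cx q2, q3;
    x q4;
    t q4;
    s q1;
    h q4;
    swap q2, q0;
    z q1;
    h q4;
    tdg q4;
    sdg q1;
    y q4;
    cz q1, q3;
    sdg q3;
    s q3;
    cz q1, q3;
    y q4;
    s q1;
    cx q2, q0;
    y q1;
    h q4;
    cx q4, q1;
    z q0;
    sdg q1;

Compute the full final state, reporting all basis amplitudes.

The resulting statevector has amplitude -sqrt(2)*I/2 on |00001>, sqrt(2)/2 on |01000>, and 0 on every other basis state. Key observation: the block from step 13 through step 20 cancels to the identity and can be dropped.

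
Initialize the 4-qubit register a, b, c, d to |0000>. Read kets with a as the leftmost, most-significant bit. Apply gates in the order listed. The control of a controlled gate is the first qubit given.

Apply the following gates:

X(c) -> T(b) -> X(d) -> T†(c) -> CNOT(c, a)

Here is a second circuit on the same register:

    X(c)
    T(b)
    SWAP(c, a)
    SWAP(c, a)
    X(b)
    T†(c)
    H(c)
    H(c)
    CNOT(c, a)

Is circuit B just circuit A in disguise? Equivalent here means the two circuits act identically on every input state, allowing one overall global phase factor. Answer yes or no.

No, they are not equivalent — no single phase factor reconciles the two unitaries.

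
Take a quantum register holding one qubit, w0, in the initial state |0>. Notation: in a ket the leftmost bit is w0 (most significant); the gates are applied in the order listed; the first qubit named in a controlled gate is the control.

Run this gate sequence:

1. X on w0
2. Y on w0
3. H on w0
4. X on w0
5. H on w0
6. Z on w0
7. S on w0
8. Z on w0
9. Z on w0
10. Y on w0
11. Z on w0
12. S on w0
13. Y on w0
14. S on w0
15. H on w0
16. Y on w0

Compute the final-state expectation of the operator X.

The observable X averages to -1. Key observation: steps 3-6 multiply out to the identity, so the circuit reduces to the remaining gates.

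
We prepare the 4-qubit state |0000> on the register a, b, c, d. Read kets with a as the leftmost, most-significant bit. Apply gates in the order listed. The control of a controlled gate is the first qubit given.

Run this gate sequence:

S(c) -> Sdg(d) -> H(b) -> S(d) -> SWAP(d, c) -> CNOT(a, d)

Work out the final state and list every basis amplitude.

After the circuit, the state carries amplitude sqrt(2)/2 on |0000>, sqrt(2)/2 on |0100>, and 0 on every other basis state.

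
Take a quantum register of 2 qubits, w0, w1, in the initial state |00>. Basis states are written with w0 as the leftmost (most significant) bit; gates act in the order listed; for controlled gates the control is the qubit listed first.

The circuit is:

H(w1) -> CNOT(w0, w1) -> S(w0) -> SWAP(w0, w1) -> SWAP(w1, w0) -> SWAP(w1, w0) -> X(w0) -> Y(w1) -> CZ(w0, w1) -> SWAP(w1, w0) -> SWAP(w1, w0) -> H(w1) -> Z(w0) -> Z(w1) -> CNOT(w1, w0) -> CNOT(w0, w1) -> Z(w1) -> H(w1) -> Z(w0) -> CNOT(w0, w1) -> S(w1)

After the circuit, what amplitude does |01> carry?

The amplitude on |01> is -sqrt(2)/2. Key observation: steps 10-11 multiply out to the identity, so the circuit reduces to the remaining gates.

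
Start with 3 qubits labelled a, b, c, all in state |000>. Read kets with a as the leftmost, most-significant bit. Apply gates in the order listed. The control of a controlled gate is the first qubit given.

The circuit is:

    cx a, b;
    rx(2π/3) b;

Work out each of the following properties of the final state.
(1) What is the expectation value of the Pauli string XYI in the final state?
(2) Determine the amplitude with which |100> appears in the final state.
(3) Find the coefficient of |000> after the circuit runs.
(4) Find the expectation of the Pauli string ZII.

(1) The expectation value of XYI is 0.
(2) The final state's coefficient on |100> equals 0.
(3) |000> carries amplitude 1/2 in the final state.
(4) In the final state, ZII has expectation 1.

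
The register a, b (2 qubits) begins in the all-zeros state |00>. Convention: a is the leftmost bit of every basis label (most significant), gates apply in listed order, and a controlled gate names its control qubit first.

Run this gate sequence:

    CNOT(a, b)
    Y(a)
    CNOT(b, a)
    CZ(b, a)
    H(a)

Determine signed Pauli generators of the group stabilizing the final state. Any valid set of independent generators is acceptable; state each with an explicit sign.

The final state is stabilized by the group generated by -XI, +IZ; other independent generating sets are equally valid.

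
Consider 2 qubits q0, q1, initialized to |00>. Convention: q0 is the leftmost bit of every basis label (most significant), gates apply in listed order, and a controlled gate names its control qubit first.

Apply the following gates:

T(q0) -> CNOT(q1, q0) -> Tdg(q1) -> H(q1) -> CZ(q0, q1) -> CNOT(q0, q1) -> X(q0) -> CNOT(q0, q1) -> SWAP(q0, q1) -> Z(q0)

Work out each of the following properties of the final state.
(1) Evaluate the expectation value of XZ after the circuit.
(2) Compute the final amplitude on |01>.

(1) The expectation value of XZ is 1.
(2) The amplitude on |01> is sqrt(2)/2.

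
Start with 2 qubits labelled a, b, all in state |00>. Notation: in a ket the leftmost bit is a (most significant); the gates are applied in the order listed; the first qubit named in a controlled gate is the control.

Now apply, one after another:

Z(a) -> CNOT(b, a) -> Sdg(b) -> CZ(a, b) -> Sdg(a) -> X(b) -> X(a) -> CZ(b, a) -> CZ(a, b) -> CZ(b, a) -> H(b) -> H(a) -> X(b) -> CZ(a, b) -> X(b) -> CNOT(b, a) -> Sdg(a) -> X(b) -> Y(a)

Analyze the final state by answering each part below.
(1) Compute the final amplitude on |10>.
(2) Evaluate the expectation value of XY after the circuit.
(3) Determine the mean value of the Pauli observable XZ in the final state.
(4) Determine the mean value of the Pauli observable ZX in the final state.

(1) The final state's coefficient on |10> equals -I/2.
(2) In the final state, XY has expectation 1.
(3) In the final state, XZ has expectation 0.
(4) The expectation value of ZX is -1.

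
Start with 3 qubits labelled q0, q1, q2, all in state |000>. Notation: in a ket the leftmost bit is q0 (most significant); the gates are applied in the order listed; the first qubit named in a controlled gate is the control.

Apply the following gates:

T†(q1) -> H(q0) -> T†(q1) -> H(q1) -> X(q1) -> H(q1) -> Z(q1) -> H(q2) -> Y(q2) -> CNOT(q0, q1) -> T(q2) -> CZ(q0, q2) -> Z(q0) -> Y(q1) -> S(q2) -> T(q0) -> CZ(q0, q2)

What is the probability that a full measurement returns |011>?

A full measurement returns |011> with probability 1/4. Key observation: gates 4-7 undo each other exactly, leaving only the rest of the circuit to track.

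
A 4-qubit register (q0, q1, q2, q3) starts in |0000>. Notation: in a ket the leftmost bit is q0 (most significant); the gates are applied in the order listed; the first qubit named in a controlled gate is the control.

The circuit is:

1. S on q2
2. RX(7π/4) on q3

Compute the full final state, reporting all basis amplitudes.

After the circuit, the state carries amplitude -sqrt(sqrt(2) + 2)/2 on |0000>, -I*sqrt(2 - sqrt(2))/2 on |0001>, and 0 on every other basis state.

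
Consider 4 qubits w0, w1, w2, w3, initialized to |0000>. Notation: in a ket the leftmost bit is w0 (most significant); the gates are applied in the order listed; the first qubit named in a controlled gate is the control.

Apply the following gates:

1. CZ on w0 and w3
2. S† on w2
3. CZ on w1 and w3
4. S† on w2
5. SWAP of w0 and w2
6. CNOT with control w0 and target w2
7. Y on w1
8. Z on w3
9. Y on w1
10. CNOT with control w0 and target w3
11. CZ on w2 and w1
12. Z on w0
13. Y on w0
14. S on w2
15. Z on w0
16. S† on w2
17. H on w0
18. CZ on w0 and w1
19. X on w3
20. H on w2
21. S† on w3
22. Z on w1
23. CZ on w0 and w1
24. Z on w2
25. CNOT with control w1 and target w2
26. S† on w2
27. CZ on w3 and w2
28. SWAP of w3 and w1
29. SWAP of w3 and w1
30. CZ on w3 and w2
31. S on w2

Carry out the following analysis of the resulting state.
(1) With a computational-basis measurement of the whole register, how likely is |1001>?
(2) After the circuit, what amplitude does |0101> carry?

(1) A full measurement returns |1001> with probability 1/4. Key observation: gates 26-31 undo each other exactly, leaving only the rest of the circuit to track.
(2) |0101> carries amplitude 0 in the final state.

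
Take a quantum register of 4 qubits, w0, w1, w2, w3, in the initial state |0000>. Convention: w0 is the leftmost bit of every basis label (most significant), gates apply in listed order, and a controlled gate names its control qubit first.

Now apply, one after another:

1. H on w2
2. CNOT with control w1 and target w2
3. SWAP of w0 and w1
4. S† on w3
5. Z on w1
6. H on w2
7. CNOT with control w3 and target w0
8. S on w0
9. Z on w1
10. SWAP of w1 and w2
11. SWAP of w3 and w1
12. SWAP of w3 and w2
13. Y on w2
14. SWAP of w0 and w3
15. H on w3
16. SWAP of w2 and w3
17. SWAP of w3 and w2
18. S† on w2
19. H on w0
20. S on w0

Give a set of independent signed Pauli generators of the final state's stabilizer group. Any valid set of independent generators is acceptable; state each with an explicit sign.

One valid set of independent stabilizer generators is +YIII, +IIIX, +IZII, -IIZI (any independent generating set of the same group is equally correct).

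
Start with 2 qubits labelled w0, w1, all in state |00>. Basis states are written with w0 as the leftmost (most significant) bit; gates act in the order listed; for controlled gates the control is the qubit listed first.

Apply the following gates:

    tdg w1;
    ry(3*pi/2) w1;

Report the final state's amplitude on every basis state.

The final amplitudes are -sqrt(2)/2 on |00>, sqrt(2)/2 on |01>, 0 on |10>, 0 on |11>.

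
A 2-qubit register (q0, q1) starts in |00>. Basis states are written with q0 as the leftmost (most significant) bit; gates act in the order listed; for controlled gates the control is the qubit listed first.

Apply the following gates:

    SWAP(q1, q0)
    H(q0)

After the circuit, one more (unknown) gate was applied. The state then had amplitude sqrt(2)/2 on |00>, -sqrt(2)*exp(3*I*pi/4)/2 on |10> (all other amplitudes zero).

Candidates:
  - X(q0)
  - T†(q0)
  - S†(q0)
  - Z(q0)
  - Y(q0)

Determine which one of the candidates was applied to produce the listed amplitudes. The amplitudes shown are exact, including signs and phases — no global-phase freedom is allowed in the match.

It was T†(q0) that produced the state shown.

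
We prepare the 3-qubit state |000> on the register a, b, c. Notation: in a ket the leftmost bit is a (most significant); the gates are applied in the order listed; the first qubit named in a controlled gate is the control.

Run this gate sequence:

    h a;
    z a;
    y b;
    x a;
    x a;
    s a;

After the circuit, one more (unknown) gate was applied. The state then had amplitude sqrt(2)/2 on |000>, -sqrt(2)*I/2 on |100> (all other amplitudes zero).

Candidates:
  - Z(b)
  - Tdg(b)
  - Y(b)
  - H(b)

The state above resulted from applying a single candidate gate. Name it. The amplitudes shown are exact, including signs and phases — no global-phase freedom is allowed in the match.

The unique candidate consistent with the amplitudes is Y(b).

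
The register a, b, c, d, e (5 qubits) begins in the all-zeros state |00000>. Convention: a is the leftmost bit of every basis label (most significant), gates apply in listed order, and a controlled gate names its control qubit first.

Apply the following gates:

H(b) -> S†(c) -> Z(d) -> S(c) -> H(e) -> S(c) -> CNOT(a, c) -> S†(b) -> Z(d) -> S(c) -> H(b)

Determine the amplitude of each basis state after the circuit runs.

After the circuit, the state carries amplitude sqrt(2)*(1 - I)/4 on |00000>, sqrt(2)*(1 - I)/4 on |00001>, sqrt(2)*(1 + I)/4 on |01000>, sqrt(2)*(1 + I)/4 on |01001>, and 0 on every other basis state.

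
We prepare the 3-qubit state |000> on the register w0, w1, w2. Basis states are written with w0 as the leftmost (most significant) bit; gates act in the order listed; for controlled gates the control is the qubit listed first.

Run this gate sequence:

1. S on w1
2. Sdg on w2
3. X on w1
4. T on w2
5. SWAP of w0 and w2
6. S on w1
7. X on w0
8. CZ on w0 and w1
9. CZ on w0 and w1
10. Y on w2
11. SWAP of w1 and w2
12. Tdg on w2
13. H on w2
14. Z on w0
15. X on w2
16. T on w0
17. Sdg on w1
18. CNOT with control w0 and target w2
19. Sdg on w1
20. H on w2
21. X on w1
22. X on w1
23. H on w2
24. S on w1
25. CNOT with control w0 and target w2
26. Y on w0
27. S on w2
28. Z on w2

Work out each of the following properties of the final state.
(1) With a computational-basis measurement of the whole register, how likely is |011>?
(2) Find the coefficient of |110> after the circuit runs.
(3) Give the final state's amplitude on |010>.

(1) The probability of measuring |011> is 1/2. Key observation: steps 18-25 multiply out to the identity, so the circuit reduces to the remaining gates.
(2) |110> carries amplitude 0 in the final state.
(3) |010> carries amplitude sqrt(2)/2 in the final state.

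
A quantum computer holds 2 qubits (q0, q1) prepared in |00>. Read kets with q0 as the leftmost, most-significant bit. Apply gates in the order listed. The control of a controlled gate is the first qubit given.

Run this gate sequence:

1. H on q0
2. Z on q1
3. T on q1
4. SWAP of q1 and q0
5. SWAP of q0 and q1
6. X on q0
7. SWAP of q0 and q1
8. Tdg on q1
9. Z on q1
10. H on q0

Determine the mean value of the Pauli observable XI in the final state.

In the final state, XI has expectation 1.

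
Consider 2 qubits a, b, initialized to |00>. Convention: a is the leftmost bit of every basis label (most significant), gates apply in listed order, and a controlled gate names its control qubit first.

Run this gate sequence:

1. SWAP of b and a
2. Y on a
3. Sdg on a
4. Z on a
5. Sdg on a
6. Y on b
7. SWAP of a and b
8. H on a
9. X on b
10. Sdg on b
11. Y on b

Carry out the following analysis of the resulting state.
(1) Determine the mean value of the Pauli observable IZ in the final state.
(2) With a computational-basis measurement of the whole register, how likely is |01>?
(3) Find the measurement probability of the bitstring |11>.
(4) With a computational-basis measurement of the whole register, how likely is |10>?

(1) In the final state, IZ has expectation -1.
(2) Outcome |01> occurs with probability 1/2.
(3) The probability of measuring |11> is 1/2.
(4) A full measurement returns |10> with probability 0.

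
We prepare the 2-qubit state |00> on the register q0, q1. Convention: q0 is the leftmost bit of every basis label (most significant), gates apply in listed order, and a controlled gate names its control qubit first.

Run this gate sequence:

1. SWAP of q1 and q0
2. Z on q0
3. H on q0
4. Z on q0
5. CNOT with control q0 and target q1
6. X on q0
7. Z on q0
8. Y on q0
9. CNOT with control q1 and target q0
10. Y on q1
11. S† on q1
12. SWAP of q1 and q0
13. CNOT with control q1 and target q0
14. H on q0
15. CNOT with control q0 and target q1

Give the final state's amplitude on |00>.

The final state's coefficient on |00> equals -1/2 + I/2.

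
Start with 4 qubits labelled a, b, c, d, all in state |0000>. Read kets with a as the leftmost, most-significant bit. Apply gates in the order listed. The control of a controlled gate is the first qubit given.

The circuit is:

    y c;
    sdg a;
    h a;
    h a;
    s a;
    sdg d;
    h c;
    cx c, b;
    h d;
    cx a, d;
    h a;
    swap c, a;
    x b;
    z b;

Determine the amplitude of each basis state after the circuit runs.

The final amplitudes are 0 on |0000>, 0 on |0001>, 0 on |0010>, 0 on |0011>, -sqrt(2)*I/4 on |0100>, -sqrt(2)*I/4 on |0101>, -sqrt(2)*I/4 on |0110>, -sqrt(2)*I/4 on |0111>, -sqrt(2)*I/4 on |1000>, -sqrt(2)*I/4 on |1001>, -sqrt(2)*I/4 on |1010>, -sqrt(2)*I/4 on |1011>, 0 on |1100>, 0 on |1101>, 0 on |1110>, 0 on |1111>.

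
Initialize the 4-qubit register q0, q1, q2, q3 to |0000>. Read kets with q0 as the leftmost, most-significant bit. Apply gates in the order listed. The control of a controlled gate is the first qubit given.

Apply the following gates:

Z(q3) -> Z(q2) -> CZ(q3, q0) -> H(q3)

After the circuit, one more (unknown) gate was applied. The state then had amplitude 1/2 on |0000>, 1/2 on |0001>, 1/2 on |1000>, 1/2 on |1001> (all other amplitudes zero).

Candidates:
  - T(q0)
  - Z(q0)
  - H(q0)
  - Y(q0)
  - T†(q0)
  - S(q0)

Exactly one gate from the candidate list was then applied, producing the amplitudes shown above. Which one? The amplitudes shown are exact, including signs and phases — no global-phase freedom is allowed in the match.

The unique candidate consistent with the amplitudes is H(q0).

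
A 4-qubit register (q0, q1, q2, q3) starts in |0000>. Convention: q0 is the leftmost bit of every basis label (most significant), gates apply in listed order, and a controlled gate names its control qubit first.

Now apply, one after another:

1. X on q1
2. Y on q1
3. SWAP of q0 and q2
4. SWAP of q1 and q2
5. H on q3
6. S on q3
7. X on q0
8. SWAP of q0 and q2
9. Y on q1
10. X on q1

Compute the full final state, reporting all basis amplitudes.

The resulting statevector has amplitude sqrt(2)/2 on |0010>, sqrt(2)*I/2 on |0011>, and 0 on every other basis state.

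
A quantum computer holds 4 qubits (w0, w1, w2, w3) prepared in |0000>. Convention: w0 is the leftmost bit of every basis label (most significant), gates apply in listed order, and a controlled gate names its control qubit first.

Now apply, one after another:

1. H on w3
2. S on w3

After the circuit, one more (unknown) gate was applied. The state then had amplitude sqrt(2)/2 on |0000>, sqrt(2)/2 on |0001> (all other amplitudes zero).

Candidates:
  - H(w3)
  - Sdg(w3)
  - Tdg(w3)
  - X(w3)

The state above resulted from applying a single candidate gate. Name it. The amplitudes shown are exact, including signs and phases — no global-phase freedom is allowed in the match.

It was Sdg(w3) that produced the state shown.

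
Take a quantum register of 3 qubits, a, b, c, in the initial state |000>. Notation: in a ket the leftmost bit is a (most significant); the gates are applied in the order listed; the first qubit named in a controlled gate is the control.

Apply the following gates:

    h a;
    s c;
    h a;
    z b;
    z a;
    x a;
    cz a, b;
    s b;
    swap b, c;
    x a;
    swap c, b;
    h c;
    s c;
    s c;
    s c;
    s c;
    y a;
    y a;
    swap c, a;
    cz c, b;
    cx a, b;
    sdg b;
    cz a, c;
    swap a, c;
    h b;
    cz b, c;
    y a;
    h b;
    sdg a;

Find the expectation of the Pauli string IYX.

In the final state, IYX has expectation 0.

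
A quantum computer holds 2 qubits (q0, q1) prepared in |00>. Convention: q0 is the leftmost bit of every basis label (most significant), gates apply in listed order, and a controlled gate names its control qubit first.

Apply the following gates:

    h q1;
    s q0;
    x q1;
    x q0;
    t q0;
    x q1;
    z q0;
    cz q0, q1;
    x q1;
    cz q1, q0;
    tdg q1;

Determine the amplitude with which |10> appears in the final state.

|10> carries amplitude sqrt(2)*exp(I*pi/4)/2 in the final state.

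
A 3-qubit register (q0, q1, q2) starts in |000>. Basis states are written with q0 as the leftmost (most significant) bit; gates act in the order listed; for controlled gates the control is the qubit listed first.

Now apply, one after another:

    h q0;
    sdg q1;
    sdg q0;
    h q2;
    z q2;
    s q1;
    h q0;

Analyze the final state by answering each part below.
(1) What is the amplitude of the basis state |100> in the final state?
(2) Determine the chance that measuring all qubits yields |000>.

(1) |100> carries amplitude sqrt(2)*(1 + I)/4 in the final state.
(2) A full measurement returns |000> with probability 1/4.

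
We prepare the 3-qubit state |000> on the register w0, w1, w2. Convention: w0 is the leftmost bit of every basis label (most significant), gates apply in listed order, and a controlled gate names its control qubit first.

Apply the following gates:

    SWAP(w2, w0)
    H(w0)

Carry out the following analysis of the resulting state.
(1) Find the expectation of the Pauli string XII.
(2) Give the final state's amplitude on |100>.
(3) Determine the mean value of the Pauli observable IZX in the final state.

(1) In the final state, XII has expectation 1.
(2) The amplitude on |100> is sqrt(2)/2.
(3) The observable IZX averages to 0.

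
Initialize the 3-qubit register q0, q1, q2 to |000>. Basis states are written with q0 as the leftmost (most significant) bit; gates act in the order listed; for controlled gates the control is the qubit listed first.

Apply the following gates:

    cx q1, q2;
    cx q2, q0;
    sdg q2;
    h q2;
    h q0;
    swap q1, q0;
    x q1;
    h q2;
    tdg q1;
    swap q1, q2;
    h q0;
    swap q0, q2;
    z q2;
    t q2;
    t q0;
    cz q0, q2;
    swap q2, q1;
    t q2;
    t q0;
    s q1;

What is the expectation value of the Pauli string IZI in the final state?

The observable IZI averages to 0.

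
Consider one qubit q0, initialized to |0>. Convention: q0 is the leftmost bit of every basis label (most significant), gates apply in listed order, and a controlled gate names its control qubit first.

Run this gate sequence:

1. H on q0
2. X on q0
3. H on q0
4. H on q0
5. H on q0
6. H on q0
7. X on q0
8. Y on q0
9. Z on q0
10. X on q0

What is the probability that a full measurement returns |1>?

Outcome |1> occurs with probability 1/2. Key observation: the block from step 2 through step 7 cancels to the identity and can be dropped.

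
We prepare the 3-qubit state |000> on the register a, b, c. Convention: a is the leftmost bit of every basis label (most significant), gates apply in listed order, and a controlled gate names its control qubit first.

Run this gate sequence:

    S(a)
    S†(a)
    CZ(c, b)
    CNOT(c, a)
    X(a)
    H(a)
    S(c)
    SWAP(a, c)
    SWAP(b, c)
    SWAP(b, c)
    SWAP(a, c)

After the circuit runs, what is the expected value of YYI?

The observable YYI averages to 0. Key observation: gates 8-11 undo each other exactly, leaving only the rest of the circuit to track.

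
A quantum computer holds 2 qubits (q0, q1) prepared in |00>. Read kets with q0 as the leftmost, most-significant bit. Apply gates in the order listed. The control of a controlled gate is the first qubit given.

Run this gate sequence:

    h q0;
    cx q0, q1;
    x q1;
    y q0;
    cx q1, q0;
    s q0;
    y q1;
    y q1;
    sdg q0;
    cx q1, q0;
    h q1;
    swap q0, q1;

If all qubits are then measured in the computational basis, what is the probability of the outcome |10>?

Outcome |10> occurs with probability 1/4. Key observation: gates 5-10 undo each other exactly, leaving only the rest of the circuit to track.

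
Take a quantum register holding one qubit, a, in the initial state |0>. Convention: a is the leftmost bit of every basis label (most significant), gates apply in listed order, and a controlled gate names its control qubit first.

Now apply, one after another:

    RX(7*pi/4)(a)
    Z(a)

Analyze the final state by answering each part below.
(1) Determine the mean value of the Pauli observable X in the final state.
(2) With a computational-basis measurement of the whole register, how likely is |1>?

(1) In the final state, X has expectation 0.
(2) A full measurement returns |1> with probability 1/2 - sqrt(2)/4.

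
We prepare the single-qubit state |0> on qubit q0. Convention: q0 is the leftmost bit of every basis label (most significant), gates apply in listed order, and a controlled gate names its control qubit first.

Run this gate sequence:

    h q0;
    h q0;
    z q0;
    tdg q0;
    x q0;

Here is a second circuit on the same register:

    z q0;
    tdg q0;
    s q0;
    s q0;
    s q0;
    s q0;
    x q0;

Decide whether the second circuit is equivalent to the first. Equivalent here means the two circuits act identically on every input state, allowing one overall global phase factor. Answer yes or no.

Yes, they are equivalent — the unitaries differ by at most a global phase.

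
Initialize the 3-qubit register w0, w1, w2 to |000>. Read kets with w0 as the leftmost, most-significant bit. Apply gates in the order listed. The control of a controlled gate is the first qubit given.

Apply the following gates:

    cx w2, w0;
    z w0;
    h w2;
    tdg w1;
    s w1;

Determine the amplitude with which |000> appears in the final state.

The final state's coefficient on |000> equals sqrt(2)/2.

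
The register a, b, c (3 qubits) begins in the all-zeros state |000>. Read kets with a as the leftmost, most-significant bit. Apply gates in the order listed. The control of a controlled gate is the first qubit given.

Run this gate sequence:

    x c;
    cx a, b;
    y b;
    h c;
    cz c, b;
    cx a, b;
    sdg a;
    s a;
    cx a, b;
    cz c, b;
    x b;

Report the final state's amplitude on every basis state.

The resulting statevector has amplitude sqrt(2)*I/2 on |000>, -sqrt(2)*I/2 on |001>, and 0 on every other basis state.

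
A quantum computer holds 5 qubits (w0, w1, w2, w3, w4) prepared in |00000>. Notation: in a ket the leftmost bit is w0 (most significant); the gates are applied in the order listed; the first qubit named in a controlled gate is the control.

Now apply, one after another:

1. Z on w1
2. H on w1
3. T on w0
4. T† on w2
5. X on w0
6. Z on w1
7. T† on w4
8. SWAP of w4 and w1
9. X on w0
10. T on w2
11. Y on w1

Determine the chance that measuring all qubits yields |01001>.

Outcome |01001> occurs with probability 1/2.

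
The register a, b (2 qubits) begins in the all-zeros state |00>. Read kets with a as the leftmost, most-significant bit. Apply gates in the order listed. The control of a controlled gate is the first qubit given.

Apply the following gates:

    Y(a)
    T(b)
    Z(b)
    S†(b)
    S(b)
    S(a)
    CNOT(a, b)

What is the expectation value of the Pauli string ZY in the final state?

In the final state, ZY has expectation 0.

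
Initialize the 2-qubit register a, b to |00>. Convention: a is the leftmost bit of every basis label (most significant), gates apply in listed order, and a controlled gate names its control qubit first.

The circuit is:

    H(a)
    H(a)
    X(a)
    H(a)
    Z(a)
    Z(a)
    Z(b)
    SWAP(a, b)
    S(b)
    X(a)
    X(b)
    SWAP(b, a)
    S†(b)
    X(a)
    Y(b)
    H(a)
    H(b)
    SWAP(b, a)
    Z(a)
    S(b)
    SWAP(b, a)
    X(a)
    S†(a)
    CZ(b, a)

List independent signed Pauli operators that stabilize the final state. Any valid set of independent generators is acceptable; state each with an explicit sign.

The stabilizer group can be generated by +YZ, -ZX, among other valid generating sets. Key observation: steps 2-5 multiply out to the identity, so the circuit reduces to the remaining gates.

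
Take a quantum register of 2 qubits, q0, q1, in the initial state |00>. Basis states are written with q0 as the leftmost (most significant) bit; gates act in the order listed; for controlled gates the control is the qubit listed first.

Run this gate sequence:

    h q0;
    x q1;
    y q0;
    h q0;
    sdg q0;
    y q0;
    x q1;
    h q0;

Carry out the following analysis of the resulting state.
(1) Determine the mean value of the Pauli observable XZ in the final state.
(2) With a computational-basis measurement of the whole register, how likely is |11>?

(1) In the final state, XZ has expectation 1.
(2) A full measurement returns |11> with probability 0.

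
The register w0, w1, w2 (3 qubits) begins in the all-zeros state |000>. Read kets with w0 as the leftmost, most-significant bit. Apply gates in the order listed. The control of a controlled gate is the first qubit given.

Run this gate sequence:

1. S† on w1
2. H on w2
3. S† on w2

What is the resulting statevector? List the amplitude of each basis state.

After the circuit, the state carries amplitude sqrt(2)/2 on |000>, -sqrt(2)*I/2 on |001>, and 0 on every other basis state.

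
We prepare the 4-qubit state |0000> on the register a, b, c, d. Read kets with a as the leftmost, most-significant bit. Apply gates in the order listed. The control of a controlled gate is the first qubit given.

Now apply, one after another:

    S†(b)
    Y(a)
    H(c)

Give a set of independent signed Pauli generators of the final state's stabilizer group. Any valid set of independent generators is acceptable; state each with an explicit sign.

The final state is stabilized by the group generated by +IIXI, -ZIII, +IZII, +IIIZ; other independent generating sets are equally valid.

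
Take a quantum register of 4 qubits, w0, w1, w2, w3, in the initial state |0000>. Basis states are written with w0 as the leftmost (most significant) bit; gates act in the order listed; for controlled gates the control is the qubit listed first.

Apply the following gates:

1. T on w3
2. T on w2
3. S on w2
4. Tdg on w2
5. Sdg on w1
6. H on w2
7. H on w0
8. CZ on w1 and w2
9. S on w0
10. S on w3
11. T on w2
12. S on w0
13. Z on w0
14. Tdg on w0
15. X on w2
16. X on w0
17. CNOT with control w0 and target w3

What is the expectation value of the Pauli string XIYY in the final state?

The observable XIYY averages to -1/2.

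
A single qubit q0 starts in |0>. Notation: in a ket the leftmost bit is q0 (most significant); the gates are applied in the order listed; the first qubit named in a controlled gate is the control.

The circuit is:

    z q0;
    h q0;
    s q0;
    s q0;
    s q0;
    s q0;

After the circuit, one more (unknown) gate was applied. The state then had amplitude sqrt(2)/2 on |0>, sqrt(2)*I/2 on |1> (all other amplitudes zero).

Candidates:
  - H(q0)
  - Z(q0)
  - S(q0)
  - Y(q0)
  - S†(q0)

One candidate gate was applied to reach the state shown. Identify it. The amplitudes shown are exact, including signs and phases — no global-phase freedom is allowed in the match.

The unique candidate consistent with the amplitudes is S(q0). Key observation: the block from step 3 through step 6 cancels to the identity and can be dropped.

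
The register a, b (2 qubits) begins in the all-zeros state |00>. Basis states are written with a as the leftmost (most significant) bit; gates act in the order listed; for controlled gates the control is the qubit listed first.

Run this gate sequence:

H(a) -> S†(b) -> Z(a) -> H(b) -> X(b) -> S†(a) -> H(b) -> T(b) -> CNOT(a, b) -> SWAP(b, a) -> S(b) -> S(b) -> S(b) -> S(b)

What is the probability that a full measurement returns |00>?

Outcome |00> occurs with probability 1/2. Key observation: gates 11-14 undo each other exactly, leaving only the rest of the circuit to track.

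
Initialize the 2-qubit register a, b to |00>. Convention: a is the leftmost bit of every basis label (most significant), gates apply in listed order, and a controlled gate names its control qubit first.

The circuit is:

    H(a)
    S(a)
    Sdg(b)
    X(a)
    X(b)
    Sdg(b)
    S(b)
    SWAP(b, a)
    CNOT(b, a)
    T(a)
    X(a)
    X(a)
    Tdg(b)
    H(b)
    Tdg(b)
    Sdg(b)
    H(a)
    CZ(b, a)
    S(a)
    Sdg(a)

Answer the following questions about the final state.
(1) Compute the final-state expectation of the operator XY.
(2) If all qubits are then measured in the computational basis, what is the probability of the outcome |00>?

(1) In the final state, XY has expectation sqrt(2)/2. Key observation: the block from step 11 through step 12 cancels to the identity and can be dropped.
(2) The probability of measuring |00> is 0.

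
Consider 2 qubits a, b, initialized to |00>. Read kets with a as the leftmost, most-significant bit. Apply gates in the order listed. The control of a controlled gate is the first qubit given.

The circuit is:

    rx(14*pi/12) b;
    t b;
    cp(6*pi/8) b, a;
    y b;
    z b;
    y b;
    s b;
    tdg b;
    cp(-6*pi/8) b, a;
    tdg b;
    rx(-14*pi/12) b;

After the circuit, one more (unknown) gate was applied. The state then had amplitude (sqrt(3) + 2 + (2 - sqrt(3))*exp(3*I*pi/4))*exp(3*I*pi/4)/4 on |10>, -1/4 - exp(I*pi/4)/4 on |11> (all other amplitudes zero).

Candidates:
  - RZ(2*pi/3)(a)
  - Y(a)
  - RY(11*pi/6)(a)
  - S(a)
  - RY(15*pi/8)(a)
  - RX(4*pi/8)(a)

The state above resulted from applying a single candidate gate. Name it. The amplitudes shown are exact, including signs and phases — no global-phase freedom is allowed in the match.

The unique candidate consistent with the amplitudes is Y(a).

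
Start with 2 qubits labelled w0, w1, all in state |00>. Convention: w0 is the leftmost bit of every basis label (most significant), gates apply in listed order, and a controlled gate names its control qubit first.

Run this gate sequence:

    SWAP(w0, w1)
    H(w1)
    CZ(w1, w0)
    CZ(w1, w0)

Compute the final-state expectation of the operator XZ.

In the final state, XZ has expectation 0. Key observation: the block from step 3 through step 4 cancels to the identity and can be dropped.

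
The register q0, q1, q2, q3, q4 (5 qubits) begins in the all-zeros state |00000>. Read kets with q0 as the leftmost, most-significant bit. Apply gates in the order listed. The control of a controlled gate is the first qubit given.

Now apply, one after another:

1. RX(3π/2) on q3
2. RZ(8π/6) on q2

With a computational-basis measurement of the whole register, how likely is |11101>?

A full measurement returns |11101> with probability 0.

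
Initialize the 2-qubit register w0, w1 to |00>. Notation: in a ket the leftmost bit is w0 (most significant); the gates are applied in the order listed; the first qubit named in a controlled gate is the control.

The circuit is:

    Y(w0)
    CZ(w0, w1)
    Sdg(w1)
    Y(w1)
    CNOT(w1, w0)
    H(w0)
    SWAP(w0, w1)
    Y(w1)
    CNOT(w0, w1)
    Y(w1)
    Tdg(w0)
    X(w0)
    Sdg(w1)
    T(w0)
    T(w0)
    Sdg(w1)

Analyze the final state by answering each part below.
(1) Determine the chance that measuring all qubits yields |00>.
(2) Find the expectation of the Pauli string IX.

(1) A full measurement returns |00> with probability 1/2.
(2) The expectation value of IX is -1.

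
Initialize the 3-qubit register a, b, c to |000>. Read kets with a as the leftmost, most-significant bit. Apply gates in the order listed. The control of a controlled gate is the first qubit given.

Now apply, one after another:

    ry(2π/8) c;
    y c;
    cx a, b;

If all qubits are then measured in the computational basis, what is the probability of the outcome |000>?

The probability of measuring |000> is 1/2 - sqrt(2)/4.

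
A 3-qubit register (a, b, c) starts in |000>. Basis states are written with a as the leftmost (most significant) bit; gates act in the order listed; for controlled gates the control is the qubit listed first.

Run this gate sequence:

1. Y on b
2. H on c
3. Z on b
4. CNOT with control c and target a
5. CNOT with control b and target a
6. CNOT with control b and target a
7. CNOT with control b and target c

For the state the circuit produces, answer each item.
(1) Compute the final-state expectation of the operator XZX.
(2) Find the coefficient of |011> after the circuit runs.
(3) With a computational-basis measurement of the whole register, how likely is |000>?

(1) The observable XZX averages to -1. Key observation: steps 5-6 multiply out to the identity, so the circuit reduces to the remaining gates.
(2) The amplitude on |011> is -sqrt(2)*I/2.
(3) Outcome |000> occurs with probability 0.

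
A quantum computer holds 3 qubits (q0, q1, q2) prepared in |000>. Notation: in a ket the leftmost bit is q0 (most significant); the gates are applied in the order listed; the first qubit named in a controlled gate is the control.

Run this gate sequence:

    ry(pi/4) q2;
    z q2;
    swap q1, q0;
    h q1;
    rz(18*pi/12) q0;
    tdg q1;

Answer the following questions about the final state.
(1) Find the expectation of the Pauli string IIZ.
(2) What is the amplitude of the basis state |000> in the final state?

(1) The observable IIZ averages to sqrt(2)/2.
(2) |000> carries amplitude -sqrt(2*sqrt(2) + 4)*exp(I*pi/4)/4 in the final state.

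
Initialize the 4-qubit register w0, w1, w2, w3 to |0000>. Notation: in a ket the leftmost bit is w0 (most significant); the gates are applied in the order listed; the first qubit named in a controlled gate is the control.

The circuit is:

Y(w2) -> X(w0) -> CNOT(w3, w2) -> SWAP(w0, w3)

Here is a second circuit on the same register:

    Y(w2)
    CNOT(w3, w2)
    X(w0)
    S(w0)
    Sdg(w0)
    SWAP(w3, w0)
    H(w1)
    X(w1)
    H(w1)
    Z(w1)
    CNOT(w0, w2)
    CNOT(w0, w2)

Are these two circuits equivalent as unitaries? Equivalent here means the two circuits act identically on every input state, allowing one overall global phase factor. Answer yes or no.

Yes — the two circuits implement the same unitary up to a global phase.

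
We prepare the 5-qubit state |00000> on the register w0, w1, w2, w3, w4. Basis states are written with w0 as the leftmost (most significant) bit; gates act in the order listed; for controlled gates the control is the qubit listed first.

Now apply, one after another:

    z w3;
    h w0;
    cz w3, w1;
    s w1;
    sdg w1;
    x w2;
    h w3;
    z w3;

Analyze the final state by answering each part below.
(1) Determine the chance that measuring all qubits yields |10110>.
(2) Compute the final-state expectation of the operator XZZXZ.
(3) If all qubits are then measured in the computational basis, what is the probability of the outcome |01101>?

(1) A full measurement returns |10110> with probability 1/4.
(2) The expectation value of XZZXZ is 1.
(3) Outcome |01101> occurs with probability 0.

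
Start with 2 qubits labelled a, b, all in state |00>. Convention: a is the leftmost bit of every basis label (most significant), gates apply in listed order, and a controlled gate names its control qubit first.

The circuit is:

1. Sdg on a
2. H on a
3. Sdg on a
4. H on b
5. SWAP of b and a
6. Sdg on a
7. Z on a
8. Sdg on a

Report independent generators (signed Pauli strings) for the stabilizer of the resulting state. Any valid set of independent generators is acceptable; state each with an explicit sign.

One valid set of independent stabilizer generators is +XI, -IY (any independent generating set of the same group is equally correct).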